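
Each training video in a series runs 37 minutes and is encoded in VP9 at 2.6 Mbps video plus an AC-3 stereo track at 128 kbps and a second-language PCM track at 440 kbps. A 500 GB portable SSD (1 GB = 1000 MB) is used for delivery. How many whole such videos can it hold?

568

37 min = 2220 s
Audio total: 128 + 440 = 568 kbps = 0.568 Mbps.
Total bitrate: 3.168 Mbps.
Per item: 3.168 Mbps × 2220 s = 7,033 Mb = 879.1 MB.
Capacity: 500 GB = 4,000,000 Mb; 568.75 items → 568 complete.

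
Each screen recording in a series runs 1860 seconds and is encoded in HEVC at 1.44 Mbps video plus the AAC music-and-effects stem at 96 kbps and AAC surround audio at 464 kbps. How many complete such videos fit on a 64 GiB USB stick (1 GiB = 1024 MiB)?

Audio total: 96 + 464 = 560 kbps = 0.560 Mbps.
Total bitrate: 2.000 Mbps.
Per item: 2.000 Mbps × 1860 s = 3,720 Mb = 465.0 MB.
Capacity: 64 GiB = 549,756 Mb; 147.78 items → 147 complete.

147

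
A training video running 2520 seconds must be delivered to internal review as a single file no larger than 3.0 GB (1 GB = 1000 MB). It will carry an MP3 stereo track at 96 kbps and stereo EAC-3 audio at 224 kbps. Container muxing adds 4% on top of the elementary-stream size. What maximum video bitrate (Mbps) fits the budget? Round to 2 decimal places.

8.84 Mbps

Budget: 3.0 GB = 24000.0 Mb.
Stream payload after overhead: 24000.0 / 1.04 = 23076.9 Mb.
Total bitrate budget: 23076.9 Mb / 2520 s = 9.158 Mbps.
Audio total: 96 + 224 = 320 kbps = 0.320 Mbps.
Video: 9.158 − 0.320 = 8.838 Mbps.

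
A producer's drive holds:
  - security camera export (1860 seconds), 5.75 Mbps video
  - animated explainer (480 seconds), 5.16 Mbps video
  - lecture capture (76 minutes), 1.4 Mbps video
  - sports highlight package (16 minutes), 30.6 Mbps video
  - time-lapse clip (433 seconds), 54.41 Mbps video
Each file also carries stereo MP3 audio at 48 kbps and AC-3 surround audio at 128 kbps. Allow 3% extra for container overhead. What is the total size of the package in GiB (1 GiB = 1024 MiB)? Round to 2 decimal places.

8.87 GiB

Audio total: 48 + 128 = 176 kbps = 0.176 Mbps.
security camera export: 5.926 Mbps × 1860 s × 1.03 = 11353.0 Mb
animated explainer: 5.336 Mbps × 480 s × 1.03 = 2638.1 Mb
lecture capture: 1.576 Mbps × 4560 s × 1.03 = 7402.2 Mb
sports highlight package: 30.776 Mbps × 960 s × 1.03 = 30431.3 Mb
time-lapse clip: 54.586 Mbps × 433 s × 1.03 = 24344.8 Mb
Total: 76169.4 Mb = 9521.2 MB.
= 8.867 GiB.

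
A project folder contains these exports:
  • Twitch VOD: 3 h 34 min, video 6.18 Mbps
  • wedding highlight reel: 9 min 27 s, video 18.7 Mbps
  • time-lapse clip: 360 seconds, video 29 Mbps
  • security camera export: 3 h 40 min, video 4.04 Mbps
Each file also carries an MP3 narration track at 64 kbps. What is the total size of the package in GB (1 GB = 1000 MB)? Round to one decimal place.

19.4 GB

Audio: 64 kbps = 0.064 Mbps.
Twitch VOD: 6.244 Mbps × 12840 s = 80173.0 Mb
wedding highlight reel: 18.764 Mbps × 567 s = 10639.2 Mb
time-lapse clip: 29.064 Mbps × 360 s = 10463.0 Mb
security camera export: 4.104 Mbps × 13200 s = 54172.8 Mb
Total: 155448.0 Mb = 19431.0 MB.
= 19.43 GB.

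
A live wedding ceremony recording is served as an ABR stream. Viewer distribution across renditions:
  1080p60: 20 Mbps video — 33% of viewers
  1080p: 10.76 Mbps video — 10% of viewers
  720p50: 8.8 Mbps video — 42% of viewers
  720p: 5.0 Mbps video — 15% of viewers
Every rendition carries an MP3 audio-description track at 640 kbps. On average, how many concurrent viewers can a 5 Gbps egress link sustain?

391

Audio: 640 kbps = 0.640 Mbps.
Average per-viewer bitrate: 0.33×20.640 + 0.10×11.400 + 0.42×9.440 + 0.15×5.640 = 12.762 Mbps.
5 Gbps = 5,000 Mbps; 5,000 / 12.762 = 391.79 → 391.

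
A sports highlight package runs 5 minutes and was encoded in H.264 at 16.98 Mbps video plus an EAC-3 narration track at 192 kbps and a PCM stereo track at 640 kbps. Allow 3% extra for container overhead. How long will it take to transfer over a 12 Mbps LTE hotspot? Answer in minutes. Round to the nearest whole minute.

5 min = 300 s
Audio total: 192 + 640 = 832 kbps = 0.832 Mbps.
Total bitrate: 17.812 Mbps.
File: 17.812 Mbps × 300 s = 5343.6 Mb.
With 3% container overhead: ×1.03. → 5503.9 Mb.
At 12 Mbps: 5503.9 / 12 = 458.7 s ≈ 7.64 minutes.

8 minutes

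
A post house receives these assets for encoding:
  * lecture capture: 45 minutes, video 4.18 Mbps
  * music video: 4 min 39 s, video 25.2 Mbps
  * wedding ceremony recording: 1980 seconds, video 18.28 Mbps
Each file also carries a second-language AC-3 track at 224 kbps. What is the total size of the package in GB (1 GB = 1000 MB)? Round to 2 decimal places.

Audio: 224 kbps = 0.224 Mbps.
lecture capture: 4.404 Mbps × 2700 s = 11890.8 Mb
music video: 25.424 Mbps × 279 s = 7093.3 Mb
wedding ceremony recording: 18.504 Mbps × 1980 s = 36637.9 Mb
Total: 55622.0 Mb = 6952.8 MB.
= 6.953 GB.

6.95 GB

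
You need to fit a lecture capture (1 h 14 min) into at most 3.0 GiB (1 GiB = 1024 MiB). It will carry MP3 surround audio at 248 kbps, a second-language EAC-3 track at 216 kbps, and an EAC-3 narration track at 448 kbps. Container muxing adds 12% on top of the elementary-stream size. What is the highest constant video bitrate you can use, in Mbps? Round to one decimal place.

4.3 Mbps

Budget: 3.0 GiB = 25769.8 Mb.
Stream payload after overhead: 25769.8 / 1.12 = 23008.8 Mb.
1 h 14 min = 74 min = 4440 s
Total bitrate budget: 23008.8 Mb / 4440 s = 5.182 Mbps.
Audio total: 248 + 216 + 448 = 912 kbps = 0.912 Mbps.
Video: 5.182 − 0.912 = 4.270 Mbps.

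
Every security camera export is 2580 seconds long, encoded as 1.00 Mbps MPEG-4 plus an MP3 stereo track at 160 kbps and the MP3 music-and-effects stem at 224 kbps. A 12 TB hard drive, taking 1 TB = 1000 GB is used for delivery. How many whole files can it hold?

26885

Audio total: 160 + 224 = 384 kbps = 0.384 Mbps.
Total bitrate: 1.384 Mbps.
Per item: 1.384 Mbps × 2580 s = 3,571 Mb = 446.3 MB.
Capacity: 12 TB = 96,000,000 Mb; 26885.33 items → 26885 complete.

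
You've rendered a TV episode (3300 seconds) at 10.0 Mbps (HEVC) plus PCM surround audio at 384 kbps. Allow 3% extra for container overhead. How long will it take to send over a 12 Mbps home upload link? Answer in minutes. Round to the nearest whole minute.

49 minutes

Audio: 384 kbps = 0.384 Mbps.
Total bitrate: 10.384 Mbps.
File: 10.384 Mbps × 3300 s = 34267.2 Mb.
With 3% container overhead: ×1.03. → 35295.2 Mb.
At 12 Mbps: 35295.2 / 12 = 2941.3 s ≈ 49 minutes.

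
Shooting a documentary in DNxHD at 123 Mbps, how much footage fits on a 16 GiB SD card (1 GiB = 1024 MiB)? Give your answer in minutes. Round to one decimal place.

18.6 minutes

Capacity: 16 GiB = 137,439 Mb.
Recording time: 137,439 / 123.000 = 1,117 s ≈ 18.6 minutes.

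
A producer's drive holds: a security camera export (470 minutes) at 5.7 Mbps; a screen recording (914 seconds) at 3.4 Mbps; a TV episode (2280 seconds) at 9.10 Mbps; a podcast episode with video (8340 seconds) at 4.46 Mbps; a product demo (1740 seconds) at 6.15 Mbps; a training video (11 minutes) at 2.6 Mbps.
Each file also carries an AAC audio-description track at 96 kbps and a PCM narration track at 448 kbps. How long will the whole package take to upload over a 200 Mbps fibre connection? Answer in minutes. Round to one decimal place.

Audio total: 96 + 448 = 544 kbps = 0.544 Mbps.
security camera export: 6.244 Mbps × 28200 s = 176080.8 Mb
screen recording: 3.944 Mbps × 914 s = 3604.8 Mb
TV episode: 9.644 Mbps × 2280 s = 21988.3 Mb
podcast episode with video: 5.004 Mbps × 8340 s = 41733.4 Mb
product demo: 6.694 Mbps × 1740 s = 11647.6 Mb
training video: 3.144 Mbps × 660 s = 2075.0 Mb
Total: 257129.9 Mb = 32141.2 MB.
At 200 Mbps: 257129.9 / 200 = 1286 s ≈ 21.4 minutes.

21.4 minutes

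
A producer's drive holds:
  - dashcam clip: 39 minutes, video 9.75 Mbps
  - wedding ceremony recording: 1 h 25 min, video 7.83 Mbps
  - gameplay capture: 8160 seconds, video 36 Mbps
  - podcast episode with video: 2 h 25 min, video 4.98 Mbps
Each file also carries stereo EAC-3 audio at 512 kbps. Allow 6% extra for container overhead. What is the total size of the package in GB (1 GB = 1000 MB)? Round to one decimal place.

Audio: 512 kbps = 0.512 Mbps.
dashcam clip: 10.262 Mbps × 2340 s × 1.06 = 25453.9 Mb
wedding ceremony recording: 8.342 Mbps × 5100 s × 1.06 = 45096.9 Mb
gameplay capture: 36.512 Mbps × 8160 s × 1.06 = 315814.2 Mb
podcast episode with video: 5.492 Mbps × 8700 s × 1.06 = 50647.2 Mb
Total: 437012.1 Mb = 54626.5 MB.
= 54.63 GB.

54.6 GB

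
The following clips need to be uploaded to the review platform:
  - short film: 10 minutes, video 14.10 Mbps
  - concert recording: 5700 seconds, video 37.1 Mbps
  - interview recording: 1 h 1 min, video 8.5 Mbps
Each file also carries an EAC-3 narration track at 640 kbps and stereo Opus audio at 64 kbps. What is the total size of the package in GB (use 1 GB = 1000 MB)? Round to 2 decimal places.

Audio total: 640 + 64 = 704 kbps = 0.704 Mbps.
short film: 14.804 Mbps × 600 s = 8882.4 Mb
concert recording: 37.804 Mbps × 5700 s = 215482.8 Mb
interview recording: 9.204 Mbps × 3660 s = 33686.6 Mb
Total: 258051.8 Mb = 32256.5 MB.
= 32.26 GB.

32.26 GB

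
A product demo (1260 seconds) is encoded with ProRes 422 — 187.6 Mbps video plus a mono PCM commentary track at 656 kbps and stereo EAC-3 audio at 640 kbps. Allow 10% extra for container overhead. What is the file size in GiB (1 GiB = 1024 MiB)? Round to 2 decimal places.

30.48 GiB

Audio total: 656 + 640 = 1296 kbps = 1.296 Mbps.
Total bitrate: 187.6 + 1.296 = 188.896 Mbps.
Stream data: 188.896 Mbps × 1260 s = 238009.0 Mb.
With 10% container overhead: ×1.10.
261,810 Mb = 32,726,232,000 bytes ÷ 1,073,741,824 = 30.48 GiB.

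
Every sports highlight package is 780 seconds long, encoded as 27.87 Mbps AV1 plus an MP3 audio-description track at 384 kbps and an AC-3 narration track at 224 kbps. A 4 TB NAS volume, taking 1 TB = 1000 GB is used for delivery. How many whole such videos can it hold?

1440

Audio total: 384 + 224 = 608 kbps = 0.608 Mbps.
Total bitrate: 28.478 Mbps.
Per item: 28.478 Mbps × 780 s = 22,213 Mb = 2,777 MB.
Capacity: 4 TB = 32,000,000 Mb; 1440.61 items → 1440 complete.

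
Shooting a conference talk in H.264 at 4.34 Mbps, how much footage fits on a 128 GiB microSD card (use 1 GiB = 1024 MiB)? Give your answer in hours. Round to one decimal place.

70.4 hours

Capacity: 128 GiB = 1,099,512 Mb.
Recording time: 1,099,512 / 4.340 = 253,344 s ≈ 70.4 hours.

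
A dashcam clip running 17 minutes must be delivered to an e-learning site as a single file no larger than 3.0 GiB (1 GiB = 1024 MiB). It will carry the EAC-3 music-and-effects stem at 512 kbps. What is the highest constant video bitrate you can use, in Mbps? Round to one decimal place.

24.8 Mbps

Budget: 3.0 GiB = 25769.8 Mb.
17 min = 1020 s
Total bitrate budget: 25769.8 Mb / 1020 s = 25.265 Mbps.
Audio: 512 kbps = 0.512 Mbps.
Video: 25.265 − 0.512 = 24.753 Mbps.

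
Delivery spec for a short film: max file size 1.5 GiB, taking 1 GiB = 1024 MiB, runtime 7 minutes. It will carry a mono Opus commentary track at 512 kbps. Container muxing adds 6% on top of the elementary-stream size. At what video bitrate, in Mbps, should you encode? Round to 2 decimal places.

28.43 Mbps

Budget: 1.5 GiB = 12884.9 Mb.
Stream payload after overhead: 12884.9 / 1.06 = 12155.6 Mb.
7 min = 420 s
Total bitrate budget: 12155.6 Mb / 420 s = 28.942 Mbps.
Audio: 512 kbps = 0.512 Mbps.
Video: 28.942 − 0.512 = 28.430 Mbps.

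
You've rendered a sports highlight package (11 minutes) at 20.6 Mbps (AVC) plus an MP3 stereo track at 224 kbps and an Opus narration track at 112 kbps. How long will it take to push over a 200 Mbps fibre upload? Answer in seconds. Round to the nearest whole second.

69 seconds

11 min = 660 s
Audio total: 224 + 112 = 336 kbps = 0.336 Mbps.
Total bitrate: 20.936 Mbps.
File: 20.936 Mbps × 660 s = 13817.8 Mb.
At 200 Mbps: 13817.8 / 200 = 69.1 s ≈ 69.1 seconds.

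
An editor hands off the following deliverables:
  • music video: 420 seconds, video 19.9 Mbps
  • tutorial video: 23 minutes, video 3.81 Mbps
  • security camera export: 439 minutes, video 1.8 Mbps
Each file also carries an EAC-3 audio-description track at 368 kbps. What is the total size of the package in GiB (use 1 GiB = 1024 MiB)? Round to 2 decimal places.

8.31 GiB

Audio: 368 kbps = 0.368 Mbps.
music video: 20.268 Mbps × 420 s = 8512.6 Mb
tutorial video: 4.178 Mbps × 1380 s = 5765.6 Mb
security camera export: 2.168 Mbps × 26340 s = 57105.1 Mb
Total: 71383.3 Mb = 8922.9 MB.
= 8.310 GiB.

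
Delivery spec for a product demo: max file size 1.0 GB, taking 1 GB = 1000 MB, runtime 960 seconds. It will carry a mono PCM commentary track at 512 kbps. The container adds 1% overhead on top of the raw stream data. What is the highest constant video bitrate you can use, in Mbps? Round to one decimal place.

Budget: 1.0 GB = 8000.0 Mb.
Stream payload after overhead: 8000.0 / 1.01 = 7920.8 Mb.
Total bitrate budget: 7920.8 Mb / 960 s = 8.251 Mbps.
Audio: 512 kbps = 0.512 Mbps.
Video: 8.251 − 0.512 = 7.739 Mbps.

7.7 Mbps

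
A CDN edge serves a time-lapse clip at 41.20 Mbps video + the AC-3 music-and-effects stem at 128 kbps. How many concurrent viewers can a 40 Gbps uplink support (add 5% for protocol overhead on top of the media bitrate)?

Audio: 128 kbps = 0.128 Mbps.
Per-viewer media rate: 41.328 Mbps.
On the wire with 5% overhead: 43.394 Mbps.
40 Gbps = 40,000 Mbps; 40,000 / 43.394 = 921.78 → 921 viewers.

921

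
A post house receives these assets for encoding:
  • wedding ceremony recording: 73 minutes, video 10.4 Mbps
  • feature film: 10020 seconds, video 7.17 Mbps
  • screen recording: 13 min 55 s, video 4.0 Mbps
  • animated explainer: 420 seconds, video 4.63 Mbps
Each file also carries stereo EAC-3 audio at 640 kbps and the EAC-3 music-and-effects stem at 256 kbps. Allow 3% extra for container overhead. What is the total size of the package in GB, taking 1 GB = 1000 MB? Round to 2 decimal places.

Audio total: 640 + 256 = 896 kbps = 0.896 Mbps.
wedding ceremony recording: 11.296 Mbps × 4380 s × 1.03 = 50960.8 Mb
feature film: 8.066 Mbps × 10020 s × 1.03 = 83246.0 Mb
screen recording: 4.896 Mbps × 835 s × 1.03 = 4210.8 Mb
animated explainer: 5.526 Mbps × 420 s × 1.03 = 2390.5 Mb
Total: 140808.1 Mb = 17601.0 MB.
= 17.60 GB.

17.60 GB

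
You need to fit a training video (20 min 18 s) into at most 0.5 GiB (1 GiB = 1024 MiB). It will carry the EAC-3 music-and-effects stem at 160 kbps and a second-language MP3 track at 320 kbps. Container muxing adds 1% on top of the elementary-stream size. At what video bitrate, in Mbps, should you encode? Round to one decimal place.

Budget: 0.5 GiB = 4295.0 Mb.
Stream payload after overhead: 4295.0 / 1.01 = 4252.4 Mb.
20 min 18 s = 1218 s
Total bitrate budget: 4252.4 Mb / 1218 s = 3.491 Mbps.
Audio total: 160 + 320 = 480 kbps = 0.480 Mbps.
Video: 3.491 − 0.480 = 3.011 Mbps.

3.0 Mbps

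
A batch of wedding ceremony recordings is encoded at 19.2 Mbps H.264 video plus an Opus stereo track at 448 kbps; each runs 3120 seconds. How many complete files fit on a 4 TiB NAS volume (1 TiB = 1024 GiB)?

Audio: 448 kbps = 0.448 Mbps.
Total bitrate: 19.648 Mbps.
Per item: 19.648 Mbps × 3120 s = 61,302 Mb = 7,663 MB.
Capacity: 4 TiB = 35,184,372 Mb; 573.95 items → 573 complete.

573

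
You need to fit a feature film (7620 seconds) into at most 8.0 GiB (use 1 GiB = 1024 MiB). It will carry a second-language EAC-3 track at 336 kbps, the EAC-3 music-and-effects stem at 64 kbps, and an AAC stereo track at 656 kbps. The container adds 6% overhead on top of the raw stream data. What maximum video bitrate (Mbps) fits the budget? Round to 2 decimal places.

7.45 Mbps

Budget: 8.0 GiB = 68719.5 Mb.
Stream payload after overhead: 68719.5 / 1.06 = 64829.7 Mb.
Total bitrate budget: 64829.7 Mb / 7620 s = 8.508 Mbps.
Audio total: 336 + 64 + 656 = 1056 kbps = 1.056 Mbps.
Video: 8.508 − 1.056 = 7.452 Mbps.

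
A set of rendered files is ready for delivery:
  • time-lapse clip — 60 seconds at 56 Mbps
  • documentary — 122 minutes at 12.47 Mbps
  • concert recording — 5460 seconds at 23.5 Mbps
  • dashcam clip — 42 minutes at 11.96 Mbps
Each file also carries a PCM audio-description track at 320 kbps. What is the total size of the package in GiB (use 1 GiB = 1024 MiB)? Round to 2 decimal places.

Audio: 320 kbps = 0.320 Mbps.
time-lapse clip: 56.320 Mbps × 60 s = 3379.2 Mb
documentary: 12.790 Mbps × 7320 s = 93622.8 Mb
concert recording: 23.820 Mbps × 5460 s = 130057.2 Mb
dashcam clip: 12.280 Mbps × 2520 s = 30945.6 Mb
Total: 258004.8 Mb = 32250.6 MB.
= 30.04 GiB.

30.04 GiB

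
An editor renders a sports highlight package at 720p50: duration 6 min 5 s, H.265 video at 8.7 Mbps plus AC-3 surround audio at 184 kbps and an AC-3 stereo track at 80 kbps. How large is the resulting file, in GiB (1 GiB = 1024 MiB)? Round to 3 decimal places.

6 min 5 s = 365 s
Audio total: 184 + 80 = 264 kbps = 0.264 Mbps.
Total bitrate: 8.7 + 0.264 = 8.964 Mbps.
Stream data: 8.964 Mbps × 365 s = 3271.9 Mb.
3,272 Mb = 408,982,500 bytes ÷ 1,073,741,824 = 0.3809 GiB.

0.381 GiB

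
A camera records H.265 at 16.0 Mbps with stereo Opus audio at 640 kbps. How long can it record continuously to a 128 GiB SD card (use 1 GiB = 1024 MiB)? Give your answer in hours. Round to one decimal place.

18.4 hours

Audio: 640 kbps = 0.640 Mbps.
Total bitrate: 16.0 + 0.640 = 16.640 Mbps.
Capacity: 128 GiB = 1,099,512 Mb.
Recording time: 1,099,512 / 16.640 = 66,076 s ≈ 18.4 hours.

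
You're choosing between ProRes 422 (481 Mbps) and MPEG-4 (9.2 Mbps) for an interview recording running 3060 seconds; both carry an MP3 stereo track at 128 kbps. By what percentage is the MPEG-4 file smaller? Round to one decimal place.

Audio: 128 kbps = 0.128 Mbps.
ProRes 422: 481.128 Mbps × 3060 s = 1472251.7 Mb = 184.031 GB.
MPEG-4: 9.328 Mbps × 3060 s = 28543.7 Mb = 3.568 GB.
Reduction: (1 − 3.568/184.031) × 100 = 98.06%.

98.1%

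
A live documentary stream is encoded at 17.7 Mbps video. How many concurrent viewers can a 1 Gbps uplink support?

56

1 Gbps = 1,000 Mbps; 1,000 / 17.700 = 56.50 → 56 viewers.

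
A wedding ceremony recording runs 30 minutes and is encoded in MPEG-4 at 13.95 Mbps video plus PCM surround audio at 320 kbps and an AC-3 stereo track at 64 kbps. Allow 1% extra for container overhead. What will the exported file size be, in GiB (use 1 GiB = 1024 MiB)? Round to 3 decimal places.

30 min = 1800 s
Audio total: 320 + 64 = 384 kbps = 0.384 Mbps.
Total bitrate: 13.95 + 0.384 = 14.334 Mbps.
Stream data: 14.334 Mbps × 1800 s = 25801.2 Mb.
With 1% container overhead: ×1.01.
26,059 Mb = 3,257,401,500 bytes ÷ 1,073,741,824 = 3.034 GiB.

3.034 GiB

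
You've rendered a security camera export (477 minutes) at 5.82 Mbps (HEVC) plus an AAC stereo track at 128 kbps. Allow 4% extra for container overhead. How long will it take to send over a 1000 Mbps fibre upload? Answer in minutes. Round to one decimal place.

477 min = 28620 s
Audio: 128 kbps = 0.128 Mbps.
Total bitrate: 5.948 Mbps.
File: 5.948 Mbps × 28620 s = 170231.8 Mb.
With 4% container overhead: ×1.04. → 177041.0 Mb.
At 1000 Mbps: 177041.0 / 1000 = 177.0 s ≈ 2.95 minutes.

3.0 minutes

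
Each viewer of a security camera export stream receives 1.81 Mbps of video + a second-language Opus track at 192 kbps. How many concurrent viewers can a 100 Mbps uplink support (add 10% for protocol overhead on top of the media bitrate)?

Audio: 192 kbps = 0.192 Mbps.
Per-viewer media rate: 2.002 Mbps.
On the wire with 10% overhead: 2.202 Mbps.
100 Mbps = 100.0 Mbps; 100.0 / 2.202 = 45.41 → 45 viewers.

45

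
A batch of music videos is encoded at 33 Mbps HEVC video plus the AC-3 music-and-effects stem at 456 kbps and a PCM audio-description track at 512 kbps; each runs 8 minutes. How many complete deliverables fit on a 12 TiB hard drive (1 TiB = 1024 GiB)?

6473

8 min = 480 s
Audio total: 456 + 512 = 968 kbps = 0.968 Mbps.
Total bitrate: 33.968 Mbps.
Per item: 33.968 Mbps × 480 s = 16,305 Mb = 2,038 MB.
Capacity: 12 TiB = 105,553,116 Mb; 6473.81 items → 6473 complete.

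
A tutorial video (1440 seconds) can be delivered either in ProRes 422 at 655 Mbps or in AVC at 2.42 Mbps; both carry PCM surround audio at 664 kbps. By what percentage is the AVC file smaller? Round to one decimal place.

99.5%

Audio: 664 kbps = 0.664 Mbps.
ProRes 422: 655.664 Mbps × 1440 s = 944156.2 Mb = 118.020 GB.
AVC: 3.084 Mbps × 1440 s = 4441.0 Mb = 0.555 GB.
Reduction: (1 − 0.555/118.020) × 100 = 99.53%.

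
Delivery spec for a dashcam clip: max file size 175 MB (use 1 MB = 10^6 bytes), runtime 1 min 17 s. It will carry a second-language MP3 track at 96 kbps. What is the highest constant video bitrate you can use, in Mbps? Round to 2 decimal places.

18.09 Mbps

Budget: 175 MB = 1400.0 Mb.
1 min 17 s = 77 s
Total bitrate budget: 1400.0 Mb / 77 s = 18.182 Mbps.
Audio: 96 kbps = 0.096 Mbps.
Video: 18.182 − 0.096 = 18.086 Mbps.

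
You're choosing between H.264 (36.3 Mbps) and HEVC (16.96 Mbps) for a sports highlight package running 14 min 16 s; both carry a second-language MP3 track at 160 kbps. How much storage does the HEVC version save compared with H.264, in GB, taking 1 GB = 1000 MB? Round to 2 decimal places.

14 min 16 s = 856 s
Audio: 160 kbps = 0.160 Mbps.
H.264: 36.460 Mbps × 856 s = 31209.8 Mb = 3.901 GB.
HEVC: 17.120 Mbps × 856 s = 14654.7 Mb = 1.832 GB.
Saving: 3.901 − 1.832 = 2.069 GB.

2.07 GB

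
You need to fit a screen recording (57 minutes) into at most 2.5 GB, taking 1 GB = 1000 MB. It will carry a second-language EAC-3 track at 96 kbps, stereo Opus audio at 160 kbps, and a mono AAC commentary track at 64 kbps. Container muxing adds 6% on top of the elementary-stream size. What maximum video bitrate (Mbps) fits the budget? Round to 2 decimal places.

Budget: 2.5 GB = 20000.0 Mb.
Stream payload after overhead: 20000.0 / 1.06 = 18867.9 Mb.
57 min = 3420 s
Total bitrate budget: 18867.9 Mb / 3420 s = 5.517 Mbps.
Audio total: 96 + 160 + 64 = 320 kbps = 0.320 Mbps.
Video: 5.517 − 0.320 = 5.197 Mbps.

5.20 Mbps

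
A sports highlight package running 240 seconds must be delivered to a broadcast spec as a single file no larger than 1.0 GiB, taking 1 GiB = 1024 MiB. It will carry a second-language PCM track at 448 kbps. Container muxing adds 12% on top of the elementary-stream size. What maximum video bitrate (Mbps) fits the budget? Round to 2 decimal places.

31.51 Mbps

Budget: 1.0 GiB = 8589.9 Mb.
Stream payload after overhead: 8589.9 / 1.12 = 7669.6 Mb.
Total bitrate budget: 7669.6 Mb / 240 s = 31.957 Mbps.
Audio: 448 kbps = 0.448 Mbps.
Video: 31.957 − 0.448 = 31.509 Mbps.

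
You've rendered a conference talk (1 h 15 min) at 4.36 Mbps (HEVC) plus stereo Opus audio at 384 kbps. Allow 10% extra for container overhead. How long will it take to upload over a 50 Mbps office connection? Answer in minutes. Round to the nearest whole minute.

1 h 15 min = 75 min = 4500 s
Audio: 384 kbps = 0.384 Mbps.
Total bitrate: 4.744 Mbps.
File: 4.744 Mbps × 4500 s = 21348.0 Mb.
With 10% container overhead: ×1.10. → 23482.8 Mb.
At 50 Mbps: 23482.8 / 50 = 469.7 s ≈ 7.83 minutes.

8 minutes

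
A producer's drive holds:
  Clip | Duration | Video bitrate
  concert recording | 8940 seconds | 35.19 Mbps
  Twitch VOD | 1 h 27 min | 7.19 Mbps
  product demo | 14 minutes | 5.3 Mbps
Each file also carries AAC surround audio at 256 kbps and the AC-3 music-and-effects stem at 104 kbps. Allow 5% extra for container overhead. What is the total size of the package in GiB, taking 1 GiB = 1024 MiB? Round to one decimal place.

44.2 GiB

Audio total: 256 + 104 = 360 kbps = 0.360 Mbps.
concert recording: 35.550 Mbps × 8940 s × 1.05 = 333707.8 Mb
Twitch VOD: 7.550 Mbps × 5220 s × 1.05 = 41381.6 Mb
product demo: 5.660 Mbps × 840 s × 1.05 = 4992.1 Mb
Total: 380081.5 Mb = 47510.2 MB.
= 44.25 GiB.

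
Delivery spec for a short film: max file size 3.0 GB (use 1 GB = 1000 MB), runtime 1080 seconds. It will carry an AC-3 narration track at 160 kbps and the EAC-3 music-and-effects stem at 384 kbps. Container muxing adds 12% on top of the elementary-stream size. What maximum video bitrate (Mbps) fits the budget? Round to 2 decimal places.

19.30 Mbps

Budget: 3.0 GB = 24000.0 Mb.
Stream payload after overhead: 24000.0 / 1.12 = 21428.6 Mb.
Total bitrate budget: 21428.6 Mb / 1080 s = 19.841 Mbps.
Audio total: 160 + 384 = 544 kbps = 0.544 Mbps.
Video: 19.841 − 0.544 = 19.297 Mbps.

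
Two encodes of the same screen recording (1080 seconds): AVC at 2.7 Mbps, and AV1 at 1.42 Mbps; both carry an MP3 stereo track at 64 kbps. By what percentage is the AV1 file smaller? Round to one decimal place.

Audio: 64 kbps = 0.064 Mbps.
AVC: 2.764 Mbps × 1080 s = 2985.1 Mb = 373.140 MB.
AV1: 1.484 Mbps × 1080 s = 1602.7 Mb = 200.340 MB.
Reduction: (1 − 200.340/373.140) × 100 = 46.31%.

46.3%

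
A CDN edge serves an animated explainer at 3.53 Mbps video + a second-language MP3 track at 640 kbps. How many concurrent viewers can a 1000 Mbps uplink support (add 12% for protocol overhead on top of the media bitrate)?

214

Audio: 640 kbps = 0.640 Mbps.
Per-viewer media rate: 4.170 Mbps.
On the wire with 12% overhead: 4.670 Mbps.
1000 Mbps = 1,000 Mbps; 1,000 / 4.670 = 214.11 → 214 viewers.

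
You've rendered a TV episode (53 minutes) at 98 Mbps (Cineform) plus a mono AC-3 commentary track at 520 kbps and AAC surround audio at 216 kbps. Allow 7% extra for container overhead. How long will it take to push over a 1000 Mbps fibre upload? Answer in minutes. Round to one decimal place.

53 min = 3180 s
Audio total: 520 + 216 = 736 kbps = 0.736 Mbps.
Total bitrate: 98.736 Mbps.
File: 98.736 Mbps × 3180 s = 313980.5 Mb.
With 7% container overhead: ×1.07. → 335959.1 Mb.
At 1000 Mbps: 335959.1 / 1000 = 336.0 s ≈ 5.6 minutes.

5.6 minutes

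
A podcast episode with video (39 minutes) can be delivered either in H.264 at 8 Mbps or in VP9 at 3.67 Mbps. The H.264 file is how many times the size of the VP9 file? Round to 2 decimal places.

39 min = 2340 s
H.264: 8.000 Mbps × 2340 s = 18720.0 Mb = 2.340 GB.
VP9: 3.670 Mbps × 2340 s = 8587.8 Mb = 1.073 GB.
Ratio: 2.340 / 1.073 = 2.180.

2.18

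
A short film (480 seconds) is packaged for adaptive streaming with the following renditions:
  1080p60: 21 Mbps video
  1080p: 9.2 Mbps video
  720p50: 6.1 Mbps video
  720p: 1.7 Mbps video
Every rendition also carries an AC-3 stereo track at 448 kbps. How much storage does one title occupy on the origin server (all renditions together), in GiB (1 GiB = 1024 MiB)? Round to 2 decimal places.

2.22 GiB

Audio: 448 kbps = 0.448 Mbps.
Sum of rendition bitrates: (21+0.448) + (9.2+0.448) + (6.1+0.448) + (1.7+0.448) = 39.792 Mbps.
× 480 s = 19,100 Mb = 2,388 MB = 2.224 GiB.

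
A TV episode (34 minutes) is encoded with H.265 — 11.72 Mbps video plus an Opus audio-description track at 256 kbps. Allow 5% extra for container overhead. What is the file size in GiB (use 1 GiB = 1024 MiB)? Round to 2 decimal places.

2.99 GiB

34 min = 2040 s
Audio: 256 kbps = 0.256 Mbps.
Total bitrate: 11.72 + 0.256 = 11.976 Mbps.
Stream data: 11.976 Mbps × 2040 s = 24431.0 Mb.
With 5% container overhead: ×1.05.
25,653 Mb = 3,206,574,000 bytes ÷ 1,073,741,824 = 2.986 GiB.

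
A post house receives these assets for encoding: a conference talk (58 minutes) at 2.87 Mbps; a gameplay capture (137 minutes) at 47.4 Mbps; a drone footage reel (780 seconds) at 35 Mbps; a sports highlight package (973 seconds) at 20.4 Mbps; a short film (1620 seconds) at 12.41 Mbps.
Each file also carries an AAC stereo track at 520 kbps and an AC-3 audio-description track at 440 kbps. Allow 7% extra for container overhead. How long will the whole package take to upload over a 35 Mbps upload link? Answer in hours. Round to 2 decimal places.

Audio total: 520 + 440 = 960 kbps = 0.960 Mbps.
conference talk: 3.830 Mbps × 3480 s × 1.07 = 14261.4 Mb
gameplay capture: 48.360 Mbps × 8220 s × 1.07 = 425345.5 Mb
drone footage reel: 35.960 Mbps × 780 s × 1.07 = 30012.2 Mb
sports highlight package: 21.360 Mbps × 973 s × 1.07 = 22238.1 Mb
short film: 13.370 Mbps × 1620 s × 1.07 = 23175.6 Mb
Total: 515032.8 Mb = 64379.1 MB.
At 35 Mbps: 515032.8 / 35 = 14715 s ≈ 4.09 hours.

4.09 hours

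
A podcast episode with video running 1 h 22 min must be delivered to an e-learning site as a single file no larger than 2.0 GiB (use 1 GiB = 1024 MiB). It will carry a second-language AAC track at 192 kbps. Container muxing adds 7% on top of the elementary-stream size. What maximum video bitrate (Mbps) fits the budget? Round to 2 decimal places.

Budget: 2.0 GiB = 17179.9 Mb.
Stream payload after overhead: 17179.9 / 1.07 = 16056.0 Mb.
1 h 22 min = 82 min = 4920 s
Total bitrate budget: 16056.0 Mb / 4920 s = 3.263 Mbps.
Audio: 192 kbps = 0.192 Mbps.
Video: 3.263 − 0.192 = 3.071 Mbps.

3.07 Mbps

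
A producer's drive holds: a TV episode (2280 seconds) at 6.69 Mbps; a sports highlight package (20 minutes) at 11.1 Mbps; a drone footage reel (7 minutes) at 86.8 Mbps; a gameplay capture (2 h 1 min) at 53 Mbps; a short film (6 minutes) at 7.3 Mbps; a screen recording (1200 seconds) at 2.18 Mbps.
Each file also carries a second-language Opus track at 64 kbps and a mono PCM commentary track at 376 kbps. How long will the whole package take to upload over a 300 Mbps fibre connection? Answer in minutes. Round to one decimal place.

25.6 minutes

Audio total: 64 + 376 = 440 kbps = 0.440 Mbps.
TV episode: 7.130 Mbps × 2280 s = 16256.4 Mb
sports highlight package: 11.540 Mbps × 1200 s = 13848.0 Mb
drone footage reel: 87.240 Mbps × 420 s = 36640.8 Mb
gameplay capture: 53.440 Mbps × 7260 s = 387974.4 Mb
short film: 7.740 Mbps × 360 s = 2786.4 Mb
screen recording: 2.620 Mbps × 1200 s = 3144.0 Mb
Total: 460650.0 Mb = 57581.2 MB.
At 300 Mbps: 460650.0 / 300 = 1536 s ≈ 25.6 minutes.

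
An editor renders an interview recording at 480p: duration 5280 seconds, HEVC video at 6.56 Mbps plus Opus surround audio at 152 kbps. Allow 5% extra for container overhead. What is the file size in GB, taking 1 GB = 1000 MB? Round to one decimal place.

4.7 GB

Audio: 152 kbps = 0.152 Mbps.
Total bitrate: 6.56 + 0.152 = 6.712 Mbps.
Stream data: 6.712 Mbps × 5280 s = 35439.4 Mb.
With 5% container overhead: ×1.05.
37,211 Mb ÷ 8 = 4,651 MB → 4.651 GB.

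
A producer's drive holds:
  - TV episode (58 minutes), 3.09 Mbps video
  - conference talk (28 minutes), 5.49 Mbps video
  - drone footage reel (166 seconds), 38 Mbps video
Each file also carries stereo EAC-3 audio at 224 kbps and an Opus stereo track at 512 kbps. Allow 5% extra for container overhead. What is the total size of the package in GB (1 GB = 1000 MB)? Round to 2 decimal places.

Audio total: 224 + 512 = 736 kbps = 0.736 Mbps.
TV episode: 3.826 Mbps × 3480 s × 1.05 = 13980.2 Mb
conference talk: 6.226 Mbps × 1680 s × 1.05 = 10982.7 Mb
drone footage reel: 38.736 Mbps × 166 s × 1.05 = 6751.7 Mb
Total: 31714.6 Mb = 3964.3 MB.
= 3.964 GB.

3.96 GB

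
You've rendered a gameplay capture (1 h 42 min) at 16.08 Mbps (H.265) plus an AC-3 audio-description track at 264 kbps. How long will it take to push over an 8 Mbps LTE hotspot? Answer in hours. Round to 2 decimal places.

1 h 42 min = 102 min = 6120 s
Audio: 264 kbps = 0.264 Mbps.
Total bitrate: 16.344 Mbps.
File: 16.344 Mbps × 6120 s = 100025.3 Mb.
At 8 Mbps: 100025.3 / 8 = 12503.2 s ≈ 3.47 hours.

3.47 hours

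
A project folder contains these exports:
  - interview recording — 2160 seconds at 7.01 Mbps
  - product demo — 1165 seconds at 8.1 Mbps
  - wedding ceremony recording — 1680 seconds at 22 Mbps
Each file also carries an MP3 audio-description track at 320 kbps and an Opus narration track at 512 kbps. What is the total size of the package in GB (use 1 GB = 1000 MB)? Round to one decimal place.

Audio total: 320 + 512 = 832 kbps = 0.832 Mbps.
interview recording: 7.842 Mbps × 2160 s = 16938.7 Mb
product demo: 8.932 Mbps × 1165 s = 10405.8 Mb
wedding ceremony recording: 22.832 Mbps × 1680 s = 38357.8 Mb
Total: 65702.3 Mb = 8212.8 MB.
= 8.213 GB.

8.2 GB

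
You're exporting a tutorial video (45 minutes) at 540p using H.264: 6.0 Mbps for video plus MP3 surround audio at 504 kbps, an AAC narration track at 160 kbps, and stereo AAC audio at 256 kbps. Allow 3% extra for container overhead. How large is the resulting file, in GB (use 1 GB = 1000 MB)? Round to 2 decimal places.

45 min = 2700 s
Audio total: 504 + 160 + 256 = 920 kbps = 0.920 Mbps.
Total bitrate: 6.0 + 0.920 = 6.920 Mbps.
Stream data: 6.920 Mbps × 2700 s = 18684.0 Mb.
With 3% container overhead: ×1.03.
19,245 Mb ÷ 8 = 2,406 MB → 2.406 GB.

2.41 GB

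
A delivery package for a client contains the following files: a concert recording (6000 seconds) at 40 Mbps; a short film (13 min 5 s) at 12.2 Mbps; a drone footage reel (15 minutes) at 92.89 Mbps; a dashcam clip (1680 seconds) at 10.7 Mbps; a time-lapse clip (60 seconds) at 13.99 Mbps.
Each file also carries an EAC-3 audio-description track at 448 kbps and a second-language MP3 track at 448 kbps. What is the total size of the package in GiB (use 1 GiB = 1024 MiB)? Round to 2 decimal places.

41.96 GiB

Audio total: 448 + 448 = 896 kbps = 0.896 Mbps.
concert recording: 40.896 Mbps × 6000 s = 245376.0 Mb
short film: 13.096 Mbps × 785 s = 10280.4 Mb
drone footage reel: 93.786 Mbps × 900 s = 84407.4 Mb
dashcam clip: 11.596 Mbps × 1680 s = 19481.3 Mb
time-lapse clip: 14.886 Mbps × 60 s = 893.2 Mb
Total: 360438.2 Mb = 45054.8 MB.
= 41.96 GiB.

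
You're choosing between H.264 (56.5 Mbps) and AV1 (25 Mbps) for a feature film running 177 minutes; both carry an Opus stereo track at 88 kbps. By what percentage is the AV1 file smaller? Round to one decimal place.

55.7%

177 min = 10620 s
Audio: 88 kbps = 0.088 Mbps.
H.264: 56.588 Mbps × 10620 s = 600964.6 Mb = 75.121 GB.
AV1: 25.088 Mbps × 10620 s = 266434.6 Mb = 33.304 GB.
Reduction: (1 − 33.304/75.121) × 100 = 55.67%.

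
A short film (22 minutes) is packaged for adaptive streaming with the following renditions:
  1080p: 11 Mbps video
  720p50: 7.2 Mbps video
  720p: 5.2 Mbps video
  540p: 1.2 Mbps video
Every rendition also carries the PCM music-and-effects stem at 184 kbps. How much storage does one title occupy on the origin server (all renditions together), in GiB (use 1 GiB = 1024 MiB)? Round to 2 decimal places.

3.89 GiB

22 min = 1320 s
Audio: 184 kbps = 0.184 Mbps.
Sum of rendition bitrates: (11+0.184) + (7.2+0.184) + (5.2+0.184) + (1.2+0.184) = 25.336 Mbps.
× 1320 s = 33,444 Mb = 4,180 MB = 3.893 GiB.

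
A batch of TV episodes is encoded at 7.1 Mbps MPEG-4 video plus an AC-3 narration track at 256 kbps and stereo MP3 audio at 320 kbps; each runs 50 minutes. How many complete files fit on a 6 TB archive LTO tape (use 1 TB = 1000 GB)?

2084

50 min = 3000 s
Audio total: 256 + 320 = 576 kbps = 0.576 Mbps.
Total bitrate: 7.676 Mbps.
Per item: 7.676 Mbps × 3000 s = 23,028 Mb = 2,878 MB.
Capacity: 6 TB = 48,000,000 Mb; 2084.42 items → 2084 complete.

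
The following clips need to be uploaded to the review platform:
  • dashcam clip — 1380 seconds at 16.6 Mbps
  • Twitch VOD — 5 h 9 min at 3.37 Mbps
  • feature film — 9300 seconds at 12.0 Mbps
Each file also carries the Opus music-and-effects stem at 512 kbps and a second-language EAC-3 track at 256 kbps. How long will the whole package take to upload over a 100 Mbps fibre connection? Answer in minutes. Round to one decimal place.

36.6 minutes

Audio total: 512 + 256 = 768 kbps = 0.768 Mbps.
dashcam clip: 17.368 Mbps × 1380 s = 23967.8 Mb
Twitch VOD: 4.138 Mbps × 18540 s = 76718.5 Mb
feature film: 12.768 Mbps × 9300 s = 118742.4 Mb
Total: 219428.8 Mb = 27428.6 MB.
At 100 Mbps: 219428.8 / 100 = 2194 s ≈ 36.6 minutes.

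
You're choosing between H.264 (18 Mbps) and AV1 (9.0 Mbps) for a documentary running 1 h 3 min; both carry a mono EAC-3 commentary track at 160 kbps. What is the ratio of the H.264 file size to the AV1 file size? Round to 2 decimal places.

1.98

1 h 3 min = 63 min = 3780 s
Audio: 160 kbps = 0.160 Mbps.
H.264: 18.160 Mbps × 3780 s = 68644.8 Mb = 7.991 GiB.
AV1: 9.160 Mbps × 3780 s = 34624.8 Mb = 4.031 GiB.
Ratio: 7.991 / 4.031 = 1.983.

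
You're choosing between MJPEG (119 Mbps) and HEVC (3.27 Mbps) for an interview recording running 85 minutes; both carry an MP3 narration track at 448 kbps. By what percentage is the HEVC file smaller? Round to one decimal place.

96.9%

85 min = 5100 s
Audio: 448 kbps = 0.448 Mbps.
MJPEG: 119.448 Mbps × 5100 s = 609184.8 Mb = 76.148 GB.
HEVC: 3.718 Mbps × 5100 s = 18961.8 Mb = 2.370 GB.
Reduction: (1 − 2.370/76.148) × 100 = 96.89%.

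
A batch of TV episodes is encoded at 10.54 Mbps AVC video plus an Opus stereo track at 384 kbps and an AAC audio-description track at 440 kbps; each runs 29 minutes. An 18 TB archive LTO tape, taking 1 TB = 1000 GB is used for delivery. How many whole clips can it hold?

29 min = 1740 s
Audio total: 384 + 440 = 824 kbps = 0.824 Mbps.
Total bitrate: 11.364 Mbps.
Per item: 11.364 Mbps × 1740 s = 19,773 Mb = 2,472 MB.
Capacity: 18 TB = 144,000,000 Mb; 7282.53 items → 7282 complete.

7282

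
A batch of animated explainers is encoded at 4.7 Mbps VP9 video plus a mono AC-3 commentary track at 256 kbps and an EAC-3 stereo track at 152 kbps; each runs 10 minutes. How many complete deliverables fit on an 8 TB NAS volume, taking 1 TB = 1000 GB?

20882

10 min = 600 s
Audio total: 256 + 152 = 408 kbps = 0.408 Mbps.
Total bitrate: 5.108 Mbps.
Per item: 5.108 Mbps × 600 s = 3,065 Mb = 383.1 MB.
Capacity: 8 TB = 64,000,000 Mb; 20882.28 items → 20882 complete.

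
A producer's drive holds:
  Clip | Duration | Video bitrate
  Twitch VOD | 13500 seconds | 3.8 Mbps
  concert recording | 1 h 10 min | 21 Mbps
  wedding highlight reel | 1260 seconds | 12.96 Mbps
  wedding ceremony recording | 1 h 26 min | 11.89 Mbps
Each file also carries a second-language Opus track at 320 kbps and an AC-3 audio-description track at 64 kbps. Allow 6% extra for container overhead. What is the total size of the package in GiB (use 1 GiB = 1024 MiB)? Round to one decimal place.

Audio total: 320 + 64 = 384 kbps = 0.384 Mbps.
Twitch VOD: 4.184 Mbps × 13500 s × 1.06 = 59873.0 Mb
concert recording: 21.384 Mbps × 4200 s × 1.06 = 95201.6 Mb
wedding highlight reel: 13.344 Mbps × 1260 s × 1.06 = 17822.2 Mb
wedding ceremony recording: 12.274 Mbps × 5160 s × 1.06 = 67133.9 Mb
Total: 240030.7 Mb = 30003.8 MB.
= 27.94 GiB.

27.9 GiB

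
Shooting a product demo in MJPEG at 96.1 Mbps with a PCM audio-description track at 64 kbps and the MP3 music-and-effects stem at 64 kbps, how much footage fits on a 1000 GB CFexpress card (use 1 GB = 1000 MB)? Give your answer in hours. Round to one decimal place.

23.1 hours

Audio total: 64 + 64 = 128 kbps = 0.128 Mbps.
Total bitrate: 96.1 + 0.128 = 96.228 Mbps.
Capacity: 1000 GB = 8,000,000 Mb.
Recording time: 8,000,000 / 96.228 = 83,136 s ≈ 23.1 hours.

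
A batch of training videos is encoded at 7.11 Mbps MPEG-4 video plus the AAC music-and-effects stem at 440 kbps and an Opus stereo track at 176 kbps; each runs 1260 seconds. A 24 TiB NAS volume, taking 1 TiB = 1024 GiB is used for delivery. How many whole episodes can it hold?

Audio total: 440 + 176 = 616 kbps = 0.616 Mbps.
Total bitrate: 7.726 Mbps.
Per item: 7.726 Mbps × 1260 s = 9,735 Mb = 1,217 MB.
Capacity: 24 TiB = 211,106,233 Mb; 21685.82 items → 21685 complete.

21685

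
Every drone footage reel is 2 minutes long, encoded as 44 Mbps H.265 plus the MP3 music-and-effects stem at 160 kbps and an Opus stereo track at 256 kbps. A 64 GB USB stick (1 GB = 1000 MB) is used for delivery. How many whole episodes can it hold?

96

2 min = 120 s
Audio total: 160 + 256 = 416 kbps = 0.416 Mbps.
Total bitrate: 44.416 Mbps.
Per item: 44.416 Mbps × 120 s = 5,330 Mb = 666.2 MB.
Capacity: 64 GB = 512,000 Mb; 96.06 items → 96 complete.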